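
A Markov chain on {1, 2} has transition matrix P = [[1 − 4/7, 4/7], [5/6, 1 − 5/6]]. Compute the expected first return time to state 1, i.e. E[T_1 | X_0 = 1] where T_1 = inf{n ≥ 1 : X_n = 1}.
E[T_1 | X_0 = 1] = 1/π_1 = 59/35

For an irreducible recurrent Markov chain with stationary distribution π, E[T_i | X_0 = i] = 1/π_i (Kac's formula). Here π_1 = (5/6)/(4/7 + 5/6) = (5/6)/(59/42) = 35/59, so E[T_1 | X_0 = 1] = 1/π_1 = (4/7 + 5/6)/(5/6) = (59/42)/(5/6) = 59/35.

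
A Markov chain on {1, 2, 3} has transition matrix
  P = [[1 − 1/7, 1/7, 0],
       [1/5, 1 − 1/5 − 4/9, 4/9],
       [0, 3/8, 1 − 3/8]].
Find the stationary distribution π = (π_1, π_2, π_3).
π = (189/484, 135/484, 40/121)

This is a birth-death chain on three states, which satisfies detailed balance: π_1 · P_{12} = π_2 · P_{21} and π_2 · P_{23} = π_3 · P_{32}.
From π_1 · 1/7 = π_2 · 1/5: π_2/π_1 = (1/7)/(1/5) = 5/7.
From π_2 · 4/9 = π_3 · 3/8: π_3/π_2 = (4/9)/(3/8) = 32/27.
Take π_1 proportional to 1; then unnormalized π = (1, 5/7, 160/189). Normalize by dividing by the sum 484/189:
  π = (189/484, 135/484, 40/121).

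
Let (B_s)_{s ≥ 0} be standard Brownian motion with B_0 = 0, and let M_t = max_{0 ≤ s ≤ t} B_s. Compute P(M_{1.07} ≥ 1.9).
P(M_{1.07} ≥ 1.9) = 2·P(B_{1.07} ≥ 1.9) = 2(1 − Φ(1.9/√1.07)) ≈ 0.0662

By the reflection principle for Brownian motion, P(M_t ≥ a) = 2 · P(B_t ≥ a) for a ≥ 0. Since B_t ~ N(0, t), P(B_t ≥ 1.9) = 1 − Φ(1.9/√t) = 1 − Φ(1.9/√1.07) = 1 − Φ(1.8368). So
  P(M_{1.07} ≥ 1.9) = 2(1 − Φ(1.8368)) ≈ 0.0662.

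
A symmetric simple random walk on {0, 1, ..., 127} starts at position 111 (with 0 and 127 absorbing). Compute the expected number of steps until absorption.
E[τ | X_0 = 111] = 1776

Let v_k = E[τ | X_0 = k]. Boundary: v_0 = v_127 = 0. Recurrence: v_k = 1 + (v_{k-1} + v_{k+1})/2 for 1 ≤ k ≤ 126. The particular solution to v_k − (v_{k-1} + v_{k+1})/2 = 1 is v_k = −k^2. Adding homogeneous solution A + B k and matching boundaries gives v_k = k (127 − k). Substituting k = 111: v_111 = 111 · 16 = 1776.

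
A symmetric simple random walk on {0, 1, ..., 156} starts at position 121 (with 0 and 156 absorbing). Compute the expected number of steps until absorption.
E[τ | X_0 = 121] = 4235

Let v_k = E[τ | X_0 = k]. Boundary: v_0 = v_156 = 0. Recurrence: v_k = 1 + (v_{k-1} + v_{k+1})/2 for 1 ≤ k ≤ 155. The particular solution to v_k − (v_{k-1} + v_{k+1})/2 = 1 is v_k = −k^2. Adding homogeneous solution A + B k and matching boundaries gives v_k = k (156 − k). Substituting k = 121: v_121 = 121 · 35 = 4235.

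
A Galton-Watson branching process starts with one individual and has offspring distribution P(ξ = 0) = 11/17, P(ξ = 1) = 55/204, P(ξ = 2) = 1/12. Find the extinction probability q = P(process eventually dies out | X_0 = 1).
q = 1

Mean offspring μ = 0·11/17 + 1·55/204 + 2·1/12 = 89/204 ≤ 1. For μ ≤ 1 with offspring not concentrated at 1, the Galton-Watson process goes extinct almost surely, so q = 1.
(Algebraic check: The pgf is f(s) = 11/17 + 55/204·s + 1/12·s². The extinction probability q is the smallest fixed point of f in [0, 1]. Setting s = f(s):
  1/12·s² + (55/204 − 1)·s + 11/17 = 0
  1/12·s² − (11/17 + 1/12)·s + 11/17 = 0
which factors as (s − 1)·(1/12·s − 11/17) = 0, giving roots s = 1 and s = (11/17)/(1/12) = 132/17. Since 132/17 ≥ 1, the smallest root in [0, 1] is s = 1.)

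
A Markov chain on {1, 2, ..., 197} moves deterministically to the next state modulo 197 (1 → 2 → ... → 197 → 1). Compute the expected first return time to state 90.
E[T_90 | X_0 = 90] = 197

The chain cycles deterministically, so starting at state 90 it returns in exactly 197 steps. Equivalently, the stationary distribution is uniform π_j = 1/197 for every state j, so by Kac's formula E[T_90] = 1/π_90 = 197.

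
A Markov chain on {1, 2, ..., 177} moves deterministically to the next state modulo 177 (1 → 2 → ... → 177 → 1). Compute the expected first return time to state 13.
E[T_13 | X_0 = 13] = 177

The chain cycles deterministically, so starting at state 13 it returns in exactly 177 steps. Equivalently, the stationary distribution is uniform π_j = 1/177 for every state j, so by Kac's formula E[T_13] = 1/π_13 = 177.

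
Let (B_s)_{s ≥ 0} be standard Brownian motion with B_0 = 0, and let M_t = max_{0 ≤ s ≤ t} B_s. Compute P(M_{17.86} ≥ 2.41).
P(M_{17.86} ≥ 2.41) = 2·P(B_{17.86} ≥ 2.41) = 2(1 − Φ(2.41/√17.86)) ≈ 0.5685

By the reflection principle for Brownian motion, P(M_t ≥ a) = 2 · P(B_t ≥ a) for a ≥ 0. Since B_t ~ N(0, t), P(B_t ≥ 2.41) = 1 − Φ(2.41/√t) = 1 − Φ(2.41/√17.86) = 1 − Φ(0.5703). So
  P(M_{17.86} ≥ 2.41) = 2(1 − Φ(0.5703)) ≈ 0.5685.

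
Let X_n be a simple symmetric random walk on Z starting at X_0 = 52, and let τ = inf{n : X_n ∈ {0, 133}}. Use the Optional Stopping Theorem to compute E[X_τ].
E[X_τ] = 52

X_n is a martingale and τ is a bounded-mean stopping time (indeed τ is finite a.s. with bounded expectation since the walk is in a bounded region). By the OST, E[X_τ] = E[X_0] = 52. Equivalently: E[X_τ] = 133 · P(hit 133 first) + 0 · P(hit 0 first) = 133 · (52/133) = 52.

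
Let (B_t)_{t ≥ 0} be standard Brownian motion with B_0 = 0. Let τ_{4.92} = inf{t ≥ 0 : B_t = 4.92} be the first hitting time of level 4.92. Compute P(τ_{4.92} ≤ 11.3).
P(τ_{4.92} ≤ 11.3) = 2(1 − Φ(4.92/√11.3)) = 2(1 − Φ(1.4636)) ≈ 0.1433

By the reflection principle for standard BM, P(τ_b ≤ t) = 2 · P(B_t ≥ b). Since B_t ~ N(0, t), P(B_t ≥ 4.92) = 1 − Φ(4.92/√t) = 1 − Φ(4.92/√11.3) = 1 − Φ(1.4636) ≈ 0.07165. Doubling: P(τ_{4.92} ≤ 11.3) ≈ 2 · 0.07165 = 0.14330 ≈ 0.1433.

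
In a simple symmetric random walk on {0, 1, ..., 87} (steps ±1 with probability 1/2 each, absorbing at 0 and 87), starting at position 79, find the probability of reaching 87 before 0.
P(hit 87 before 0) = 79/87

Let u_k = P(hit 87 before 0 | start at k). Then u_0 = 0, u_87 = 1, and u_k = u_{k-1}/2 + u_{k+1}/2 for 1 ≤ k ≤ 86. This harmonic recurrence is solved by u_k = k/87, giving u_79 = 79/87.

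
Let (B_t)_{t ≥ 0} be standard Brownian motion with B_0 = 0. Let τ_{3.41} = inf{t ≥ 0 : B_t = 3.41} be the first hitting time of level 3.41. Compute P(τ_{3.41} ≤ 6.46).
P(τ_{3.41} ≤ 6.46) = 2(1 − Φ(3.41/√6.46)) = 2(1 − Φ(1.3416)) ≈ 0.1797

By the reflection principle for standard BM, P(τ_b ≤ t) = 2 · P(B_t ≥ b). Since B_t ~ N(0, t), P(B_t ≥ 3.41) = 1 − Φ(3.41/√t) = 1 − Φ(3.41/√6.46) = 1 − Φ(1.3416) ≈ 0.08986. Doubling: P(τ_{3.41} ≤ 6.46) ≈ 2 · 0.08986 = 0.17972 ≈ 0.1797.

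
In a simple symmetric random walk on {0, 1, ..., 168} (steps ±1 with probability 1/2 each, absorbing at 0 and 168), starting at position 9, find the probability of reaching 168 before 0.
P(hit 168 before 0) = 9/168 = 3/56

Let u_k = P(hit 168 before 0 | start at k). Then u_0 = 0, u_168 = 1, and u_k = u_{k-1}/2 + u_{k+1}/2 for 1 ≤ k ≤ 167. This harmonic recurrence is solved by u_k = k/168, giving u_9 = 9/168 = 3/56.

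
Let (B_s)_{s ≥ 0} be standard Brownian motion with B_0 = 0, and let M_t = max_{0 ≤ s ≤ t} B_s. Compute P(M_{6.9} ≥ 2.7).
P(M_{6.9} ≥ 2.7) = 2·P(B_{6.9} ≥ 2.7) = 2(1 − Φ(2.7/√6.9)) ≈ 0.3040

By the reflection principle for Brownian motion, P(M_t ≥ a) = 2 · P(B_t ≥ a) for a ≥ 0. Since B_t ~ N(0, t), P(B_t ≥ 2.7) = 1 − Φ(2.7/√t) = 1 − Φ(2.7/√6.9) = 1 − Φ(1.0279). So
  P(M_{6.9} ≥ 2.7) = 2(1 − Φ(1.0279)) ≈ 0.3040.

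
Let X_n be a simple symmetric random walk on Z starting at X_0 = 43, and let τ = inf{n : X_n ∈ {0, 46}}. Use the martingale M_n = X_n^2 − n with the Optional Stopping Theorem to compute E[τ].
E[τ] = 129

M_n = X_n^2 − n is a martingale (since E[X_{n+1}^2 | F_n] = X_n^2 + 1). By OST (τ has finite mean in a bounded region), E[M_τ] = E[M_0] = X_0^2 − 0 = 43^2 = 1849. Also E[M_τ] = E[X_τ^2] − E[τ]. The walk exits at 0 or 46, with P(hit 46 first) = 43/46, so E[X_τ^2] = 46^2 · 43/46 + 0 = 1978. Thus E[τ] = E[X_τ^2] − E[M_τ] = 1978 − 1849 = 129 = 43(46 − 43) = 129.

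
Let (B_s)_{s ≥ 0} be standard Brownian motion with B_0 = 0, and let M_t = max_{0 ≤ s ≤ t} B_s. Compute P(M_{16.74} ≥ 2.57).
P(M_{16.74} ≥ 2.57) = 2·P(B_{16.74} ≥ 2.57) = 2(1 − Φ(2.57/√16.74)) ≈ 0.5299

By the reflection principle for Brownian motion, P(M_t ≥ a) = 2 · P(B_t ≥ a) for a ≥ 0. Since B_t ~ N(0, t), P(B_t ≥ 2.57) = 1 − Φ(2.57/√t) = 1 − Φ(2.57/√16.74) = 1 − Φ(0.6281). So
  P(M_{16.74} ≥ 2.57) = 2(1 − Φ(0.6281)) ≈ 0.5299.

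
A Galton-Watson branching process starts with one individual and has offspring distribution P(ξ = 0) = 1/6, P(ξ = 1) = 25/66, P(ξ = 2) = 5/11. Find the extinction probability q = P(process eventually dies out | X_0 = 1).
q = 11/30

The pgf is f(s) = 1/6 + 25/66·s + 5/11·s². The extinction probability q is the smallest fixed point of f in [0, 1]. Setting s = f(s):
  5/11·s² + (25/66 − 1)·s + 1/6 = 0
  5/11·s² − (1/6 + 5/11)·s + 1/6 = 0
which factors as (s − 1)·(5/11·s − 1/6) = 0, giving roots s = 1 and s = (1/6)/(5/11) = 11/30.
Mean offspring μ = 25/66 + 2·5/11 = 85/66 > 1 (supercritical), so q < 1. The extinction probability is the smaller root: q = (1/6)/(5/11) = 11/30.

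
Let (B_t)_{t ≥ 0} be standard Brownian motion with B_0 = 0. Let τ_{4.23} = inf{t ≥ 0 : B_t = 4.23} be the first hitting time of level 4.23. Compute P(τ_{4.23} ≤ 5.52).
P(τ_{4.23} ≤ 5.52) = 2(1 − Φ(4.23/√5.52)) = 2(1 − Φ(1.8004)) ≈ 0.0718

By the reflection principle for standard BM, P(τ_b ≤ t) = 2 · P(B_t ≥ b). Since B_t ~ N(0, t), P(B_t ≥ 4.23) = 1 − Φ(4.23/√t) = 1 − Φ(4.23/√5.52) = 1 − Φ(1.8004) ≈ 0.03590. Doubling: P(τ_{4.23} ≤ 5.52) ≈ 2 · 0.03590 = 0.07180 ≈ 0.0718.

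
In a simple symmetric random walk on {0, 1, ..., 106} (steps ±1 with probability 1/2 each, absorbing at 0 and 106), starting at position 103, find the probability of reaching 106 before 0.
P(hit 106 before 0) = 103/106

Let u_k = P(hit 106 before 0 | start at k). Then u_0 = 0, u_106 = 1, and u_k = u_{k-1}/2 + u_{k+1}/2 for 1 ≤ k ≤ 105. This harmonic recurrence is solved by u_k = k/106, giving u_103 = 103/106.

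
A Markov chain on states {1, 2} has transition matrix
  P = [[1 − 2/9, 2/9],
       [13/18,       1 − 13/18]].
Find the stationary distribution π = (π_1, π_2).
π_1 = 13/17, π_2 = 4/17

Solve πP = π with π_1 + π_2 = 1. From πP = π: π_1 · (1 − 2/9) + π_2 · 13/18 = π_1 ⇒ π_2 · 13/18 = π_1 · 2/9 ⇒ π_2/π_1 = (2/9)/(13/18) = 4/13. Together with π_1 + π_2 = 1:
  π_1 = (13/18)/(2/9 + 13/18) = (13/18)/(17/18) = 13/17,
  π_2 = (2/9)/(2/9 + 13/18) = (2/9)/(17/18) = 4/17.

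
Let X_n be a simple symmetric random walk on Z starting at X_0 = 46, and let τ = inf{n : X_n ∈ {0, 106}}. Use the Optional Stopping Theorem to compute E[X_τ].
E[X_τ] = 46

X_n is a martingale and τ is a bounded-mean stopping time (indeed τ is finite a.s. with bounded expectation since the walk is in a bounded region). By the OST, E[X_τ] = E[X_0] = 46. Equivalently: E[X_τ] = 106 · P(hit 106 first) + 0 · P(hit 0 first) = 106 · (46/106) = 46.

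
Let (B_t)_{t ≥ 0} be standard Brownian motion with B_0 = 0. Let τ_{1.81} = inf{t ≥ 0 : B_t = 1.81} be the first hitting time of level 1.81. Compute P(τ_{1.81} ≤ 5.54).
P(τ_{1.81} ≤ 5.54) = 2(1 − Φ(1.81/√5.54)) = 2(1 − Φ(0.7690)) ≈ 0.4419

By the reflection principle for standard BM, P(τ_b ≤ t) = 2 · P(B_t ≥ b). Since B_t ~ N(0, t), P(B_t ≥ 1.81) = 1 − Φ(1.81/√t) = 1 − Φ(1.81/√5.54) = 1 − Φ(0.7690) ≈ 0.22095. Doubling: P(τ_{1.81} ≤ 5.54) ≈ 2 · 0.22095 = 0.44190 ≈ 0.4419.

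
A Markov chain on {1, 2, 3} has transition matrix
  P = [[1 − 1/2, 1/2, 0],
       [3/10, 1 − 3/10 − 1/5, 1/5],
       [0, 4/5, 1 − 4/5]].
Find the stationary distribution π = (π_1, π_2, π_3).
π = (12/37, 20/37, 5/37)

This is a birth-death chain on three states, which satisfies detailed balance: π_1 · P_{12} = π_2 · P_{21} and π_2 · P_{23} = π_3 · P_{32}.
From π_1 · 1/2 = π_2 · 3/10: π_2/π_1 = (1/2)/(3/10) = 5/3.
From π_2 · 1/5 = π_3 · 4/5: π_3/π_2 = (1/5)/(4/5) = 1/4.
Take π_1 proportional to 1; then unnormalized π = (1, 5/3, 5/12). Normalize by dividing by the sum 37/12:
  π = (12/37, 20/37, 5/37).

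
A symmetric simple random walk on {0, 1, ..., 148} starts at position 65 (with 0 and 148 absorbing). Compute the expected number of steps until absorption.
E[τ | X_0 = 65] = 5395

Let v_k = E[τ | X_0 = k]. Boundary: v_0 = v_148 = 0. Recurrence: v_k = 1 + (v_{k-1} + v_{k+1})/2 for 1 ≤ k ≤ 147. The particular solution to v_k − (v_{k-1} + v_{k+1})/2 = 1 is v_k = −k^2. Adding homogeneous solution A + B k and matching boundaries gives v_k = k (148 − k). Substituting k = 65: v_65 = 65 · 83 = 5395.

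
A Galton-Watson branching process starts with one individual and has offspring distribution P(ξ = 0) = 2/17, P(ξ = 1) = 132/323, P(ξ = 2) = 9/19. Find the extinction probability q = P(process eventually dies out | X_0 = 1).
q = 38/153

The pgf is f(s) = 2/17 + 132/323·s + 9/19·s². The extinction probability q is the smallest fixed point of f in [0, 1]. Setting s = f(s):
  9/19·s² + (132/323 − 1)·s + 2/17 = 0
  9/19·s² − (2/17 + 9/19)·s + 2/17 = 0
which factors as (s − 1)·(9/19·s − 2/17) = 0, giving roots s = 1 and s = (2/17)/(9/19) = 38/153.
Mean offspring μ = 132/323 + 2·9/19 = 438/323 > 1 (supercritical), so q < 1. The extinction probability is the smaller root: q = (2/17)/(9/19) = 38/153.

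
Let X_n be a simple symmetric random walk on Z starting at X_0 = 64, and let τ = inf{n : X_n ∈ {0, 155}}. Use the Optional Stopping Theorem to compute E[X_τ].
E[X_τ] = 64

X_n is a martingale and τ is a bounded-mean stopping time (indeed τ is finite a.s. with bounded expectation since the walk is in a bounded region). By the OST, E[X_τ] = E[X_0] = 64. Equivalently: E[X_τ] = 155 · P(hit 155 first) + 0 · P(hit 0 first) = 155 · (64/155) = 64.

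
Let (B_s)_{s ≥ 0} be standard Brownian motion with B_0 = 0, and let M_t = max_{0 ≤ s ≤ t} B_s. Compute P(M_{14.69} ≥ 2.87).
P(M_{14.69} ≥ 2.87) = 2·P(B_{14.69} ≥ 2.87) = 2(1 − Φ(2.87/√14.69)) ≈ 0.4540

By the reflection principle for Brownian motion, P(M_t ≥ a) = 2 · P(B_t ≥ a) for a ≥ 0. Since B_t ~ N(0, t), P(B_t ≥ 2.87) = 1 − Φ(2.87/√t) = 1 − Φ(2.87/√14.69) = 1 − Φ(0.7488). So
  P(M_{14.69} ≥ 2.87) = 2(1 − Φ(0.7488)) ≈ 0.4540.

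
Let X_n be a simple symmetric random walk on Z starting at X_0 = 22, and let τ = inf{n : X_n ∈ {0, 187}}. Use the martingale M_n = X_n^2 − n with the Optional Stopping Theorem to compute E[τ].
E[τ] = 3630

M_n = X_n^2 − n is a martingale (since E[X_{n+1}^2 | F_n] = X_n^2 + 1). By OST (τ has finite mean in a bounded region), E[M_τ] = E[M_0] = X_0^2 − 0 = 22^2 = 484. Also E[M_τ] = E[X_τ^2] − E[τ]. The walk exits at 0 or 187, with P(hit 187 first) = 22/187, so E[X_τ^2] = 187^2 · 22/187 + 0 = 4114. Thus E[τ] = E[X_τ^2] − E[M_τ] = 4114 − 484 = 3630 = 22(187 − 22) = 3630.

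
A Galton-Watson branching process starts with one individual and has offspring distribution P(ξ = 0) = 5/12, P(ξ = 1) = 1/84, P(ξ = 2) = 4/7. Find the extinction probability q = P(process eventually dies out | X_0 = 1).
q = 35/48

The pgf is f(s) = 5/12 + 1/84·s + 4/7·s². The extinction probability q is the smallest fixed point of f in [0, 1]. Setting s = f(s):
  4/7·s² + (1/84 − 1)·s + 5/12 = 0
  4/7·s² − (5/12 + 4/7)·s + 5/12 = 0
which factors as (s − 1)·(4/7·s − 5/12) = 0, giving roots s = 1 and s = (5/12)/(4/7) = 35/48.
Mean offspring μ = 1/84 + 2·4/7 = 97/84 > 1 (supercritical), so q < 1. The extinction probability is the smaller root: q = (5/12)/(4/7) = 35/48.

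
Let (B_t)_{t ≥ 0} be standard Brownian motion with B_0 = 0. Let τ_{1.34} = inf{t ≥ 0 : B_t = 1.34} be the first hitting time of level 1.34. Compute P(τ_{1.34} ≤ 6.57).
P(τ_{1.34} ≤ 6.57) = 2(1 − Φ(1.34/√6.57)) = 2(1 − Φ(0.5228)) ≈ 0.6011

By the reflection principle for standard BM, P(τ_b ≤ t) = 2 · P(B_t ≥ b). Since B_t ~ N(0, t), P(B_t ≥ 1.34) = 1 − Φ(1.34/√t) = 1 − Φ(1.34/√6.57) = 1 − Φ(0.5228) ≈ 0.30056. Doubling: P(τ_{1.34} ≤ 6.57) ≈ 2 · 0.30056 = 0.60112 ≈ 0.6011.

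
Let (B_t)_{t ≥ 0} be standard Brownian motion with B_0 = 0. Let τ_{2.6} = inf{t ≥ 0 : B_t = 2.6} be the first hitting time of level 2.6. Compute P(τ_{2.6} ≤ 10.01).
P(τ_{2.6} ≤ 10.01) = 2(1 − Φ(2.6/√10.01)) = 2(1 − Φ(0.8218)) ≈ 0.4112

By the reflection principle for standard BM, P(τ_b ≤ t) = 2 · P(B_t ≥ b). Since B_t ~ N(0, t), P(B_t ≥ 2.6) = 1 − Φ(2.6/√t) = 1 − Φ(2.6/√10.01) = 1 − Φ(0.8218) ≈ 0.20560. Doubling: P(τ_{2.6} ≤ 10.01) ≈ 2 · 0.20560 = 0.41120 ≈ 0.4112.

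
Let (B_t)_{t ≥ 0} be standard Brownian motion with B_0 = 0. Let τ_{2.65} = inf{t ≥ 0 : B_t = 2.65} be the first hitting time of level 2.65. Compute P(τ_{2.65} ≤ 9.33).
P(τ_{2.65} ≤ 9.33) = 2(1 − Φ(2.65/√9.33)) = 2(1 − Φ(0.8676)) ≈ 0.3856

By the reflection principle for standard BM, P(τ_b ≤ t) = 2 · P(B_t ≥ b). Since B_t ~ N(0, t), P(B_t ≥ 2.65) = 1 − Φ(2.65/√t) = 1 − Φ(2.65/√9.33) = 1 − Φ(0.8676) ≈ 0.19281. Doubling: P(τ_{2.65} ≤ 9.33) ≈ 2 · 0.19281 = 0.38562 ≈ 0.3856.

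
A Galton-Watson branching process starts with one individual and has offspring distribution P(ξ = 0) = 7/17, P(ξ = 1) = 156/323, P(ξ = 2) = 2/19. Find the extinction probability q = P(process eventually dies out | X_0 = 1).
q = 1

Mean offspring μ = 0·7/17 + 1·156/323 + 2·2/19 = 224/323 ≤ 1. For μ ≤ 1 with offspring not concentrated at 1, the Galton-Watson process goes extinct almost surely, so q = 1.
(Algebraic check: The pgf is f(s) = 7/17 + 156/323·s + 2/19·s². The extinction probability q is the smallest fixed point of f in [0, 1]. Setting s = f(s):
  2/19·s² + (156/323 − 1)·s + 7/17 = 0
  2/19·s² − (7/17 + 2/19)·s + 7/17 = 0
which factors as (s − 1)·(2/19·s − 7/17) = 0, giving roots s = 1 and s = (7/17)/(2/19) = 133/34. Since 133/34 ≥ 1, the smallest root in [0, 1] is s = 1.)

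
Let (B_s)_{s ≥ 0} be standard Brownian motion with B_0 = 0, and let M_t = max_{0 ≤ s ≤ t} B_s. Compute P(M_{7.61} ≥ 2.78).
P(M_{7.61} ≥ 2.78) = 2·P(B_{7.61} ≥ 2.78) = 2(1 − Φ(2.78/√7.61)) ≈ 0.3136

By the reflection principle for Brownian motion, P(M_t ≥ a) = 2 · P(B_t ≥ a) for a ≥ 0. Since B_t ~ N(0, t), P(B_t ≥ 2.78) = 1 − Φ(2.78/√t) = 1 − Φ(2.78/√7.61) = 1 − Φ(1.0077). So
  P(M_{7.61} ≥ 2.78) = 2(1 − Φ(1.0077)) ≈ 0.3136.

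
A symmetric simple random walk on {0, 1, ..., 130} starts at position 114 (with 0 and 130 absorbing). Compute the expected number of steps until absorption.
E[τ | X_0 = 114] = 1824

Let v_k = E[τ | X_0 = k]. Boundary: v_0 = v_130 = 0. Recurrence: v_k = 1 + (v_{k-1} + v_{k+1})/2 for 1 ≤ k ≤ 129. The particular solution to v_k − (v_{k-1} + v_{k+1})/2 = 1 is v_k = −k^2. Adding homogeneous solution A + B k and matching boundaries gives v_k = k (130 − k). Substituting k = 114: v_114 = 114 · 16 = 1824.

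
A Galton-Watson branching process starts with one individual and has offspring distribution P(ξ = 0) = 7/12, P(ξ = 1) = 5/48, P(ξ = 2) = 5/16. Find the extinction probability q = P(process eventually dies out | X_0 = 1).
q = 1

Mean offspring μ = 0·7/12 + 1·5/48 + 2·5/16 = 35/48 ≤ 1. For μ ≤ 1 with offspring not concentrated at 1, the Galton-Watson process goes extinct almost surely, so q = 1.
(Algebraic check: The pgf is f(s) = 7/12 + 5/48·s + 5/16·s². The extinction probability q is the smallest fixed point of f in [0, 1]. Setting s = f(s):
  5/16·s² + (5/48 − 1)·s + 7/12 = 0
  5/16·s² − (7/12 + 5/16)·s + 7/12 = 0
which factors as (s − 1)·(5/16·s − 7/12) = 0, giving roots s = 1 and s = (7/12)/(5/16) = 28/15. Since 28/15 ≥ 1, the smallest root in [0, 1] is s = 1.)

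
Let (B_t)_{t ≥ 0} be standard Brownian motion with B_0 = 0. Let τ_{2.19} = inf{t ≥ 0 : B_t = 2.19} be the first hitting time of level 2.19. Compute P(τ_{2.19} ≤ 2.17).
P(τ_{2.19} ≤ 2.17) = 2(1 − Φ(2.19/√2.17)) = 2(1 − Φ(1.4867)) ≈ 0.1371

By the reflection principle for standard BM, P(τ_b ≤ t) = 2 · P(B_t ≥ b). Since B_t ~ N(0, t), P(B_t ≥ 2.19) = 1 − Φ(2.19/√t) = 1 − Φ(2.19/√2.17) = 1 − Φ(1.4867) ≈ 0.06855. Doubling: P(τ_{2.19} ≤ 2.17) ≈ 2 · 0.06855 = 0.13710 ≈ 0.1371.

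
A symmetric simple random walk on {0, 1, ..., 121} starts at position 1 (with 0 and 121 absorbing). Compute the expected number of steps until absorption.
E[τ | X_0 = 1] = 120

Let v_k = E[τ | X_0 = k]. Boundary: v_0 = v_121 = 0. Recurrence: v_k = 1 + (v_{k-1} + v_{k+1})/2 for 1 ≤ k ≤ 120. The particular solution to v_k − (v_{k-1} + v_{k+1})/2 = 1 is v_k = −k^2. Adding homogeneous solution A + B k and matching boundaries gives v_k = k (121 − k). Substituting k = 1: v_1 = 1 · 120 = 120.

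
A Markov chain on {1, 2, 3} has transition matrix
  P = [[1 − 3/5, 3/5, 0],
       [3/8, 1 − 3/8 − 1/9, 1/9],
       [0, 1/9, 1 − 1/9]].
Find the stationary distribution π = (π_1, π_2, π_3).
π = (5/21, 8/21, 8/21)

This is a birth-death chain on three states, which satisfies detailed balance: π_1 · P_{12} = π_2 · P_{21} and π_2 · P_{23} = π_3 · P_{32}.
From π_1 · 3/5 = π_2 · 3/8: π_2/π_1 = (3/5)/(3/8) = 8/5.
From π_2 · 1/9 = π_3 · 1/9: π_3/π_2 = (1/9)/(1/9) = 1.
Take π_1 proportional to 1; then unnormalized π = (1, 8/5, 8/5). Normalize by dividing by the sum 21/5:
  π = (5/21, 8/21, 8/21).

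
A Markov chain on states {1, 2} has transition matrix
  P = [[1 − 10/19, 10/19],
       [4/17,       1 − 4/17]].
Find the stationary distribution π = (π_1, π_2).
π_1 = 38/123, π_2 = 85/123

Solve πP = π with π_1 + π_2 = 1. From πP = π: π_1 · (1 − 10/19) + π_2 · 4/17 = π_1 ⇒ π_2 · 4/17 = π_1 · 10/19 ⇒ π_2/π_1 = (10/19)/(4/17) = 85/38. Together with π_1 + π_2 = 1:
  π_1 = (4/17)/(10/19 + 4/17) = (4/17)/(246/323) = 38/123,
  π_2 = (10/19)/(10/19 + 4/17) = (10/19)/(246/323) = 85/123.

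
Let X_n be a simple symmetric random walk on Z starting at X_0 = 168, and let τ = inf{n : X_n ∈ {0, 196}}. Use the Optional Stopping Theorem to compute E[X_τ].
E[X_τ] = 168

X_n is a martingale and τ is a bounded-mean stopping time (indeed τ is finite a.s. with bounded expectation since the walk is in a bounded region). By the OST, E[X_τ] = E[X_0] = 168. Equivalently: E[X_τ] = 196 · P(hit 196 first) + 0 · P(hit 0 first) = 196 · (168/196) = 168.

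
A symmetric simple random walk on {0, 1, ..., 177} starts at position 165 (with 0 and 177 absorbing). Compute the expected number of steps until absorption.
E[τ | X_0 = 165] = 1980

Let v_k = E[τ | X_0 = k]. Boundary: v_0 = v_177 = 0. Recurrence: v_k = 1 + (v_{k-1} + v_{k+1})/2 for 1 ≤ k ≤ 176. The particular solution to v_k − (v_{k-1} + v_{k+1})/2 = 1 is v_k = −k^2. Adding homogeneous solution A + B k and matching boundaries gives v_k = k (177 − k). Substituting k = 165: v_165 = 165 · 12 = 1980.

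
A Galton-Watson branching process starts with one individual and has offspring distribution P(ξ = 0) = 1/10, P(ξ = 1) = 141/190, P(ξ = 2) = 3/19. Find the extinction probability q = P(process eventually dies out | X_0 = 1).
q = 19/30

The pgf is f(s) = 1/10 + 141/190·s + 3/19·s². The extinction probability q is the smallest fixed point of f in [0, 1]. Setting s = f(s):
  3/19·s² + (141/190 − 1)·s + 1/10 = 0
  3/19·s² − (1/10 + 3/19)·s + 1/10 = 0
which factors as (s − 1)·(3/19·s − 1/10) = 0, giving roots s = 1 and s = (1/10)/(3/19) = 19/30.
Mean offspring μ = 141/190 + 2·3/19 = 201/190 > 1 (supercritical), so q < 1. The extinction probability is the smaller root: q = (1/10)/(3/19) = 19/30.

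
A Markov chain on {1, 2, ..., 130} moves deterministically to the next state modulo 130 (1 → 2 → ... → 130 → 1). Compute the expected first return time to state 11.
E[T_11 | X_0 = 11] = 130

The chain cycles deterministically, so starting at state 11 it returns in exactly 130 steps. Equivalently, the stationary distribution is uniform π_j = 1/130 for every state j, so by Kac's formula E[T_11] = 1/π_11 = 130.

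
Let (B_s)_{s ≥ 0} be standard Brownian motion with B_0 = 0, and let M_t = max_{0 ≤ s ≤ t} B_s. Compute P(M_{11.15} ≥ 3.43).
P(M_{11.15} ≥ 3.43) = 2·P(B_{11.15} ≥ 3.43) = 2(1 − Φ(3.43/√11.15)) ≈ 0.3043

By the reflection principle for Brownian motion, P(M_t ≥ a) = 2 · P(B_t ≥ a) for a ≥ 0. Since B_t ~ N(0, t), P(B_t ≥ 3.43) = 1 − Φ(3.43/√t) = 1 − Φ(3.43/√11.15) = 1 − Φ(1.0272). So
  P(M_{11.15} ≥ 3.43) = 2(1 − Φ(1.0272)) ≈ 0.3043.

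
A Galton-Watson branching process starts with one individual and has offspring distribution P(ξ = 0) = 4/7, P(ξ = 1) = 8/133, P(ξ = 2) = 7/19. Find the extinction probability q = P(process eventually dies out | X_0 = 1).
q = 1

Mean offspring μ = 0·4/7 + 1·8/133 + 2·7/19 = 106/133 ≤ 1. For μ ≤ 1 with offspring not concentrated at 1, the Galton-Watson process goes extinct almost surely, so q = 1.
(Algebraic check: The pgf is f(s) = 4/7 + 8/133·s + 7/19·s². The extinction probability q is the smallest fixed point of f in [0, 1]. Setting s = f(s):
  7/19·s² + (8/133 − 1)·s + 4/7 = 0
  7/19·s² − (4/7 + 7/19)·s + 4/7 = 0
which factors as (s − 1)·(7/19·s − 4/7) = 0, giving roots s = 1 and s = (4/7)/(7/19) = 76/49. Since 76/49 ≥ 1, the smallest root in [0, 1] is s = 1.)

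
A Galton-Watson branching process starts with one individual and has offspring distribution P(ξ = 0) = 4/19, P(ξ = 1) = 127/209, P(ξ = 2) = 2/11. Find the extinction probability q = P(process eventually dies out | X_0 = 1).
q = 1

Mean offspring μ = 0·4/19 + 1·127/209 + 2·2/11 = 203/209 ≤ 1. For μ ≤ 1 with offspring not concentrated at 1, the Galton-Watson process goes extinct almost surely, so q = 1.
(Algebraic check: The pgf is f(s) = 4/19 + 127/209·s + 2/11·s². The extinction probability q is the smallest fixed point of f in [0, 1]. Setting s = f(s):
  2/11·s² + (127/209 − 1)·s + 4/19 = 0
  2/11·s² − (4/19 + 2/11)·s + 4/19 = 0
which factors as (s − 1)·(2/11·s − 4/19) = 0, giving roots s = 1 and s = (4/19)/(2/11) = 22/19. Since 22/19 ≥ 1, the smallest root in [0, 1] is s = 1.)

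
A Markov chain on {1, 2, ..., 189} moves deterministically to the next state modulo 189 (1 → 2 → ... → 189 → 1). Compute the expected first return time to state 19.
E[T_19 | X_0 = 19] = 189

The chain cycles deterministically, so starting at state 19 it returns in exactly 189 steps. Equivalently, the stationary distribution is uniform π_j = 1/189 for every state j, so by Kac's formula E[T_19] = 1/π_19 = 189.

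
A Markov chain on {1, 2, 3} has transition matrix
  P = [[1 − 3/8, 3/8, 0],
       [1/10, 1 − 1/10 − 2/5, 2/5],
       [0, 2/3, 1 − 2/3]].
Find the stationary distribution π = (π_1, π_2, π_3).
π = (1/7, 15/28, 9/28)

This is a birth-death chain on three states, which satisfies detailed balance: π_1 · P_{12} = π_2 · P_{21} and π_2 · P_{23} = π_3 · P_{32}.
From π_1 · 3/8 = π_2 · 1/10: π_2/π_1 = (3/8)/(1/10) = 15/4.
From π_2 · 2/5 = π_3 · 2/3: π_3/π_2 = (2/5)/(2/3) = 3/5.
Take π_1 proportional to 1; then unnormalized π = (1, 15/4, 9/4). Normalize by dividing by the sum 7:
  π = (1/7, 15/28, 9/28).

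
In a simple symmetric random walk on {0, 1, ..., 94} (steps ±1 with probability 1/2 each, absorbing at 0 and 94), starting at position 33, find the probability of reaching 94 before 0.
P(hit 94 before 0) = 33/94

Let u_k = P(hit 94 before 0 | start at k). Then u_0 = 0, u_94 = 1, and u_k = u_{k-1}/2 + u_{k+1}/2 for 1 ≤ k ≤ 93. This harmonic recurrence is solved by u_k = k/94, giving u_33 = 33/94.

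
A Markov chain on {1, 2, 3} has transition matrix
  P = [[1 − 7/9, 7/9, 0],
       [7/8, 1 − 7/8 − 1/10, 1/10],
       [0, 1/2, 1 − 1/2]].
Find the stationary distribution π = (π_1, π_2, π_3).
π = (15/31, 40/93, 8/93)

This is a birth-death chain on three states, which satisfies detailed balance: π_1 · P_{12} = π_2 · P_{21} and π_2 · P_{23} = π_3 · P_{32}.
From π_1 · 7/9 = π_2 · 7/8: π_2/π_1 = (7/9)/(7/8) = 8/9.
From π_2 · 1/10 = π_3 · 1/2: π_3/π_2 = (1/10)/(1/2) = 1/5.
Take π_1 proportional to 1; then unnormalized π = (1, 8/9, 8/45). Normalize by dividing by the sum 31/15:
  π = (15/31, 40/93, 8/93).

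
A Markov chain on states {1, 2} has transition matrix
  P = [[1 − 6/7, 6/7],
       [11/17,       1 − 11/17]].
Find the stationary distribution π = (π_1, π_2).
π_1 = 77/179, π_2 = 102/179

Solve πP = π with π_1 + π_2 = 1. From πP = π: π_1 · (1 − 6/7) + π_2 · 11/17 = π_1 ⇒ π_2 · 11/17 = π_1 · 6/7 ⇒ π_2/π_1 = (6/7)/(11/17) = 102/77. Together with π_1 + π_2 = 1:
  π_1 = (11/17)/(6/7 + 11/17) = (11/17)/(179/119) = 77/179,
  π_2 = (6/7)/(6/7 + 11/17) = (6/7)/(179/119) = 102/179.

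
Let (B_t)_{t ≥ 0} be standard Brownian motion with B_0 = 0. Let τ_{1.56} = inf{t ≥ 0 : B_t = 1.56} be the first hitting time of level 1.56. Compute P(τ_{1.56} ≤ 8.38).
P(τ_{1.56} ≤ 8.38) = 2(1 − Φ(1.56/√8.38)) = 2(1 − Φ(0.5389)) ≈ 0.5900

By the reflection principle for standard BM, P(τ_b ≤ t) = 2 · P(B_t ≥ b). Since B_t ~ N(0, t), P(B_t ≥ 1.56) = 1 − Φ(1.56/√t) = 1 − Φ(1.56/√8.38) = 1 − Φ(0.5389) ≈ 0.29498. Doubling: P(τ_{1.56} ≤ 8.38) ≈ 2 · 0.29498 = 0.58996 ≈ 0.5900.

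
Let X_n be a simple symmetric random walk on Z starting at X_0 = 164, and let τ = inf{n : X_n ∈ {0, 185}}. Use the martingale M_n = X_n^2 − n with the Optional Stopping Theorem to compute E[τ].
E[τ] = 3444

M_n = X_n^2 − n is a martingale (since E[X_{n+1}^2 | F_n] = X_n^2 + 1). By OST (τ has finite mean in a bounded region), E[M_τ] = E[M_0] = X_0^2 − 0 = 164^2 = 26896. Also E[M_τ] = E[X_τ^2] − E[τ]. The walk exits at 0 or 185, with P(hit 185 first) = 164/185, so E[X_τ^2] = 185^2 · 164/185 + 0 = 30340. Thus E[τ] = E[X_τ^2] − E[M_τ] = 30340 − 26896 = 3444 = 164(185 − 164) = 3444.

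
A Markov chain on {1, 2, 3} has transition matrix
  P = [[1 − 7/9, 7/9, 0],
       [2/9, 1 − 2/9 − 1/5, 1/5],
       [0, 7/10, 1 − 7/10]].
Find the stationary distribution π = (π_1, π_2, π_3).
π = (2/11, 7/11, 2/11)

This is a birth-death chain on three states, which satisfies detailed balance: π_1 · P_{12} = π_2 · P_{21} and π_2 · P_{23} = π_3 · P_{32}.
From π_1 · 7/9 = π_2 · 2/9: π_2/π_1 = (7/9)/(2/9) = 7/2.
From π_2 · 1/5 = π_3 · 7/10: π_3/π_2 = (1/5)/(7/10) = 2/7.
Take π_1 proportional to 1; then unnormalized π = (1, 7/2, 1). Normalize by dividing by the sum 11/2:
  π = (2/11, 7/11, 2/11).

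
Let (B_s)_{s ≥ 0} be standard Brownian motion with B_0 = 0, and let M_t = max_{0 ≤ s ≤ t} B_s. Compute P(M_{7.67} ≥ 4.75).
P(M_{7.67} ≥ 4.75) = 2·P(B_{7.67} ≥ 4.75) = 2(1 − Φ(4.75/√7.67)) ≈ 0.0863

By the reflection principle for Brownian motion, P(M_t ≥ a) = 2 · P(B_t ≥ a) for a ≥ 0. Since B_t ~ N(0, t), P(B_t ≥ 4.75) = 1 − Φ(4.75/√t) = 1 − Φ(4.75/√7.67) = 1 − Φ(1.7151). So
  P(M_{7.67} ≥ 4.75) = 2(1 − Φ(1.7151)) ≈ 0.0863.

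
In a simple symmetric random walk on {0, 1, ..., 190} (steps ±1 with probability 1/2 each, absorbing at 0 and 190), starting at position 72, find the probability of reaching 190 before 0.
P(hit 190 before 0) = 72/190 = 36/95

Let u_k = P(hit 190 before 0 | start at k). Then u_0 = 0, u_190 = 1, and u_k = u_{k-1}/2 + u_{k+1}/2 for 1 ≤ k ≤ 189. This harmonic recurrence is solved by u_k = k/190, giving u_72 = 72/190 = 36/95.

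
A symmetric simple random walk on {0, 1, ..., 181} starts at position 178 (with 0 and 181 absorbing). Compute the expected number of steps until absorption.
E[τ | X_0 = 178] = 534

Let v_k = E[τ | X_0 = k]. Boundary: v_0 = v_181 = 0. Recurrence: v_k = 1 + (v_{k-1} + v_{k+1})/2 for 1 ≤ k ≤ 180. The particular solution to v_k − (v_{k-1} + v_{k+1})/2 = 1 is v_k = −k^2. Adding homogeneous solution A + B k and matching boundaries gives v_k = k (181 − k). Substituting k = 178: v_178 = 178 · 3 = 534.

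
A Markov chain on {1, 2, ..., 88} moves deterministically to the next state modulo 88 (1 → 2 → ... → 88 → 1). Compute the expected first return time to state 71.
E[T_71 | X_0 = 71] = 88

The chain cycles deterministically, so starting at state 71 it returns in exactly 88 steps. Equivalently, the stationary distribution is uniform π_j = 1/88 for every state j, so by Kac's formula E[T_71] = 1/π_71 = 88.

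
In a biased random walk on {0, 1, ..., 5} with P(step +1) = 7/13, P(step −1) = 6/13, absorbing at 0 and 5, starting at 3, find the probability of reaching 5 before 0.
P(hit 5 before 0) = (1 − (6/7)^3) / (1 − (6/7)^5) = 6223/9031

Let u_k denote P(reach 5 before 0 | start at k). Boundary: u_0 = 0, u_5 = 1. Recurrence: u_k = 7/13·u_{k+1} + 6/13·u_{k-1} for 1 ≤ k ≤ 4. Try u_k = A + B·r^k with r = q/p = (6/13)/(7/13) = 6/7. Substitution satisfies the recurrence; boundary conditions give:
  u_k = (1 − r^k) / (1 − r^N) = (1 − (6/7)^3) / (1 − (6/7)^5) = 6223/9031.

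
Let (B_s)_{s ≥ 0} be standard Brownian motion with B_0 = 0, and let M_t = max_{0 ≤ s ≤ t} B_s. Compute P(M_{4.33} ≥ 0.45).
P(M_{4.33} ≥ 0.45) = 2·P(B_{4.33} ≥ 0.45) = 2(1 − Φ(0.45/√4.33)) ≈ 0.8288

By the reflection principle for Brownian motion, P(M_t ≥ a) = 2 · P(B_t ≥ a) for a ≥ 0. Since B_t ~ N(0, t), P(B_t ≥ 0.45) = 1 − Φ(0.45/√t) = 1 − Φ(0.45/√4.33) = 1 − Φ(0.2163). So
  P(M_{4.33} ≥ 0.45) = 2(1 − Φ(0.2163)) ≈ 0.8288.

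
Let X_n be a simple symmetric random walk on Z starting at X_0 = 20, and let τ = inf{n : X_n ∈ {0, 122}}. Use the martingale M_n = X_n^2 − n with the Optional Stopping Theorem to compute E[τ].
E[τ] = 2040

M_n = X_n^2 − n is a martingale (since E[X_{n+1}^2 | F_n] = X_n^2 + 1). By OST (τ has finite mean in a bounded region), E[M_τ] = E[M_0] = X_0^2 − 0 = 20^2 = 400. Also E[M_τ] = E[X_τ^2] − E[τ]. The walk exits at 0 or 122, with P(hit 122 first) = 20/122, so E[X_τ^2] = 122^2 · 20/122 + 0 = 2440. Thus E[τ] = E[X_τ^2] − E[M_τ] = 2440 − 400 = 2040 = 20(122 − 20) = 2040.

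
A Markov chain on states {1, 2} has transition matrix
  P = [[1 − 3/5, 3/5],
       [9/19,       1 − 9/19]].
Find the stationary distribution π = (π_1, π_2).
π_1 = 15/34, π_2 = 19/34

Solve πP = π with π_1 + π_2 = 1. From πP = π: π_1 · (1 − 3/5) + π_2 · 9/19 = π_1 ⇒ π_2 · 9/19 = π_1 · 3/5 ⇒ π_2/π_1 = (3/5)/(9/19) = 19/15. Together with π_1 + π_2 = 1:
  π_1 = (9/19)/(3/5 + 9/19) = (9/19)/(102/95) = 15/34,
  π_2 = (3/5)/(3/5 + 9/19) = (3/5)/(102/95) = 19/34.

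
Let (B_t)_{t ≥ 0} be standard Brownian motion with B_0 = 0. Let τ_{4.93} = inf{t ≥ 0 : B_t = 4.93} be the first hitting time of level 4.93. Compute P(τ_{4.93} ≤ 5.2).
P(τ_{4.93} ≤ 5.2) = 2(1 − Φ(4.93/√5.2)) = 2(1 − Φ(2.1619)) ≈ 0.0306

By the reflection principle for standard BM, P(τ_b ≤ t) = 2 · P(B_t ≥ b). Since B_t ~ N(0, t), P(B_t ≥ 4.93) = 1 − Φ(4.93/√t) = 1 − Φ(4.93/√5.2) = 1 − Φ(2.1619) ≈ 0.01531. Doubling: P(τ_{4.93} ≤ 5.2) ≈ 2 · 0.01531 = 0.03062 ≈ 0.0306.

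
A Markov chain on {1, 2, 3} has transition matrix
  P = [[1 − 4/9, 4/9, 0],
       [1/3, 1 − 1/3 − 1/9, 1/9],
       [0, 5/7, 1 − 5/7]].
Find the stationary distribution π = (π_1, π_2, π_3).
π = (135/343, 180/343, 4/49)

This is a birth-death chain on three states, which satisfies detailed balance: π_1 · P_{12} = π_2 · P_{21} and π_2 · P_{23} = π_3 · P_{32}.
From π_1 · 4/9 = π_2 · 1/3: π_2/π_1 = (4/9)/(1/3) = 4/3.
From π_2 · 1/9 = π_3 · 5/7: π_3/π_2 = (1/9)/(5/7) = 7/45.
Take π_1 proportional to 1; then unnormalized π = (1, 4/3, 28/135). Normalize by dividing by the sum 343/135:
  π = (135/343, 180/343, 4/49).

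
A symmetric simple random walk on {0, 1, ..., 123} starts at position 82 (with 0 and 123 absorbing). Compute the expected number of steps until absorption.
E[τ | X_0 = 82] = 3362

Let v_k = E[τ | X_0 = k]. Boundary: v_0 = v_123 = 0. Recurrence: v_k = 1 + (v_{k-1} + v_{k+1})/2 for 1 ≤ k ≤ 122. The particular solution to v_k − (v_{k-1} + v_{k+1})/2 = 1 is v_k = −k^2. Adding homogeneous solution A + B k and matching boundaries gives v_k = k (123 − k). Substituting k = 82: v_82 = 82 · 41 = 3362.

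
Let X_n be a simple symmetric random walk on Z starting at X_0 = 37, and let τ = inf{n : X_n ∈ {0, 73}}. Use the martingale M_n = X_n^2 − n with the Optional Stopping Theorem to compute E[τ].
E[τ] = 1332

M_n = X_n^2 − n is a martingale (since E[X_{n+1}^2 | F_n] = X_n^2 + 1). By OST (τ has finite mean in a bounded region), E[M_τ] = E[M_0] = X_0^2 − 0 = 37^2 = 1369. Also E[M_τ] = E[X_τ^2] − E[τ]. The walk exits at 0 or 73, with P(hit 73 first) = 37/73, so E[X_τ^2] = 73^2 · 37/73 + 0 = 2701. Thus E[τ] = E[X_τ^2] − E[M_τ] = 2701 − 1369 = 1332 = 37(73 − 37) = 1332.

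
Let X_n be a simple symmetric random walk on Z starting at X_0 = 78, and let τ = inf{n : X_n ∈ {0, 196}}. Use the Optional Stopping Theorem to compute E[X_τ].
E[X_τ] = 78

X_n is a martingale and τ is a bounded-mean stopping time (indeed τ is finite a.s. with bounded expectation since the walk is in a bounded region). By the OST, E[X_τ] = E[X_0] = 78. Equivalently: E[X_τ] = 196 · P(hit 196 first) + 0 · P(hit 0 first) = 196 · (78/196) = 78.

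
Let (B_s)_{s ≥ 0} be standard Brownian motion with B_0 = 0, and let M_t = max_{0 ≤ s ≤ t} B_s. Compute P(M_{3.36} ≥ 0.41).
P(M_{3.36} ≥ 0.41) = 2·P(B_{3.36} ≥ 0.41) = 2(1 − Φ(0.41/√3.36)) ≈ 0.8230

By the reflection principle for Brownian motion, P(M_t ≥ a) = 2 · P(B_t ≥ a) for a ≥ 0. Since B_t ~ N(0, t), P(B_t ≥ 0.41) = 1 − Φ(0.41/√t) = 1 − Φ(0.41/√3.36) = 1 − Φ(0.2237). So
  P(M_{3.36} ≥ 0.41) = 2(1 − Φ(0.2237)) ≈ 0.8230.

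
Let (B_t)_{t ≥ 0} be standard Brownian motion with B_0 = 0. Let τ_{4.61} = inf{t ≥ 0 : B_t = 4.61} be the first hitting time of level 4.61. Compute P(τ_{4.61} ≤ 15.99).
P(τ_{4.61} ≤ 15.99) = 2(1 − Φ(4.61/√15.99)) = 2(1 − Φ(1.1529)) ≈ 0.2490

By the reflection principle for standard BM, P(τ_b ≤ t) = 2 · P(B_t ≥ b). Since B_t ~ N(0, t), P(B_t ≥ 4.61) = 1 − Φ(4.61/√t) = 1 − Φ(4.61/√15.99) = 1 − Φ(1.1529) ≈ 0.12448. Doubling: P(τ_{4.61} ≤ 15.99) ≈ 2 · 0.12448 = 0.24896 ≈ 0.2490.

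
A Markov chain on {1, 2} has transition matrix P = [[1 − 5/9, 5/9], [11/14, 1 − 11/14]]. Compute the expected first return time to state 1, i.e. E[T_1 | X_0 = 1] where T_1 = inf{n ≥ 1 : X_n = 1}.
E[T_1 | X_0 = 1] = 1/π_1 = 169/99

For an irreducible recurrent Markov chain with stationary distribution π, E[T_i | X_0 = i] = 1/π_i (Kac's formula). Here π_1 = (11/14)/(5/9 + 11/14) = (11/14)/(169/126) = 99/169, so E[T_1 | X_0 = 1] = 1/π_1 = (5/9 + 11/14)/(11/14) = (169/126)/(11/14) = 169/99.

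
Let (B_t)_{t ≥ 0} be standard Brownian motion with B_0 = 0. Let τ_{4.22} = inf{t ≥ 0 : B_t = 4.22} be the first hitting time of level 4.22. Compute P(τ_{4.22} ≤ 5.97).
P(τ_{4.22} ≤ 5.97) = 2(1 − Φ(4.22/√5.97)) = 2(1 − Φ(1.7271)) ≈ 0.0841

By the reflection principle for standard BM, P(τ_b ≤ t) = 2 · P(B_t ≥ b). Since B_t ~ N(0, t), P(B_t ≥ 4.22) = 1 − Φ(4.22/√t) = 1 − Φ(4.22/√5.97) = 1 − Φ(1.7271) ≈ 0.04207. Doubling: P(τ_{4.22} ≤ 5.97) ≈ 2 · 0.04207 = 0.08414 ≈ 0.0841.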